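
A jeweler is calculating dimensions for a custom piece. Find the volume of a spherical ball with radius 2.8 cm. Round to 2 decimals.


Shape: sphere
Radius r = 2.8 cm
Formula: V = (4/3) * pi * r^3
r^3 = 21.952
(4/3) * 21.952 = 29.269333
V = 29.269333 * pi
V = 91.95
91.95 cm^3


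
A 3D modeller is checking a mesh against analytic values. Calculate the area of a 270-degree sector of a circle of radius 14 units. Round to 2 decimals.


Shape: circular sector
Radius r = 14 units, Angle = 270 degrees
Formula: A = (angle/360) * pi * r^2
r^2 = 196
Fraction of circle = 270/360
A = (270/360) * pi * 196
A = 147 * pi
A = 461.81
461.81 units^2


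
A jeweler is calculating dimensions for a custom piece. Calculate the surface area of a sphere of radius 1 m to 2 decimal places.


Shape: sphere
Radius r = 1 m
Formula: SA = 4 * pi * r^2
r^2 = 1
SA = 4 * pi * 1
SA = 4 * pi
SA = 12.57
12.57 m^2


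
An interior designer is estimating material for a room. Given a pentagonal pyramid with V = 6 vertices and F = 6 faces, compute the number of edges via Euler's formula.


Polyhedron: pentagonal pyramid
Euler's formula for convex polyhedra: V - E + F = 2
Given: V = 6 vertices and F = 6 faces
Solve for E:
E = V + F - 2 = 6 + 6 - 2 = 10
10 edges


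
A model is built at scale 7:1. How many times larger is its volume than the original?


Linear scale factor k = 7
Rule: under a linear scaling by k, volumes scale by k^3.
k^3 = 7 * 7 * 7
k^3 = 49 * 7
k^3 = 343
Volume scales by a factor of 343.
343 (dimensionless)


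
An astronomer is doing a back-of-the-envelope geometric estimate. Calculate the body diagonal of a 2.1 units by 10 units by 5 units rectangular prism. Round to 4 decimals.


Shape: rectangular box (space diagonal)
l = 2.1 units, w = 10 units, h = 5 units
Visualize: the diagonal of the base, then a right triangle with that diagonal and the height.
Formula: d = sqrt(l^2 + w^2 + h^2)
l^2 + w^2 + h^2 = 4.41 + 100 + 25 = 129.41
d = sqrt(129.41)
d = 11.3759
11.3759 units


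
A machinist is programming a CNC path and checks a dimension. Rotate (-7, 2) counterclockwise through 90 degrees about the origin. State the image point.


Transformation: rotation about the origin
Original point: (-7, 2)
Rule for 90 deg counterclockwise: (x, y) -> (-y, x)
Apply: (-7, 2) -> (-2, -7)
(-2, -7)


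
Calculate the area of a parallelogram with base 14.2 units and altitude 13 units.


Shape: parallelogram
Base b = 14.2 units, Height h = 13 units
Formula: A = b * h
A = 14.2 * 13
A = 184.6
184.6 units^2


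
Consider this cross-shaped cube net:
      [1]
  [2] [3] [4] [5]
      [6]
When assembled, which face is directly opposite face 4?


Net: cross layout. Take square 3 as the base (bottom).
Fold the four squares in the horizontal row up around 3: 2 -> left, 4 -> right, 5 wraps to the top.
Fold 1 and 6 up from 3: 1 -> back, 6 -> front.
Opposite pairs are therefore: (1, 6), (2, 4), (3, 5).
Face 4 is opposite face 2.
face 2


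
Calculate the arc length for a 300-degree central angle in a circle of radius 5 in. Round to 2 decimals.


Shape: circular arc
Radius r = 5 in, Angle = 300 degrees
Formula: L = (angle/360) * 2 * pi * r
2 * pi * r = 10 * pi
L = (300/360) * 10 * pi
L = 8.333333 * pi
L = 26.18
26.18 in


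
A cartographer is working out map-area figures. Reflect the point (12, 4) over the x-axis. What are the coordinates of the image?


Transformation: reflection
Original point: (12, 4)
Rule for reflection over the x-axis: (x, y) -> (x, -y)
Apply: (12, 4) -> (12, -4)
(12, -4)


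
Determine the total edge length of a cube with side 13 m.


Shape: cube
Side s = 13 m
A cube has 12 edges, all equal.
Formula: total edge length = 12 * s
Total = 12 * 13
Total = 156
156 m


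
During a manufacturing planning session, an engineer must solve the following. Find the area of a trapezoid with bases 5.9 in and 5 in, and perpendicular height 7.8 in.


Shape: trapezoid
Parallel sides a = 5.9 in, b = 5 in; Height h = 7.8 in
Formula: A = (a + b) * h / 2
a + b = 5.9 + 5 = 10.9
A = 10.9 * 7.8 / 2
A = 85.02 / 2
A = 42.51
42.51 in^2


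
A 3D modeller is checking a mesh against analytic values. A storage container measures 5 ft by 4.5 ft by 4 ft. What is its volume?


Shape: rectangular prism
l = 5 ft, w = 4.5 ft, h = 4 ft
Formula: V = l * w * h
V = 5 * 4.5 * 4
V = 22.5 * 4
V = 90
90 ft^3


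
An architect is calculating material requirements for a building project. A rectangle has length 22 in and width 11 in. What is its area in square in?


Shape: rectangle
Length l = 22 in, Width w = 11 in
Formula: A = l * w
A = 22 * 11
A = 242
242 in^2


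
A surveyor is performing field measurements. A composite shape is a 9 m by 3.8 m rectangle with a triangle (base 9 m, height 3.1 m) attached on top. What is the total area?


Composite shape: rectangle + triangle
Rectangle area = 9 * 3.8 = 34.2
Triangle area = 0.5 * 9 * 3.1 = 13.95
Total = 34.2 + 13.95
Total = 48.15
48.15 m^2


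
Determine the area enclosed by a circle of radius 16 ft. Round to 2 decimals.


Shape: circle
Radius r = 16 ft
Formula: A = pi * r^2
r^2 = 16^2 = 256
A = pi * 256
A = 804.25
804.25 ft^2


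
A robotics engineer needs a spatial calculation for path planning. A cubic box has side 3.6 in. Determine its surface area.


Shape: cube
Side s = 3.6 in
A cube has 6 square faces.
Formula: SA = 6 * s^2
s^2 = 12.96
SA = 6 * 12.96
SA = 77.76
77.76 in^2


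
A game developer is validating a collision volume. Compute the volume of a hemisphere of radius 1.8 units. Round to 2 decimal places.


Shape: hemisphere (half of a sphere)
Radius r = 1.8 units
Formula: V = (1/2) * (4/3) * pi * r^3 = (2/3) * pi * r^3
r^3 = 5.832
(2/3) * 5.832 = 3.888
V = 3.888 * pi
V = 12.21
12.21 units^3


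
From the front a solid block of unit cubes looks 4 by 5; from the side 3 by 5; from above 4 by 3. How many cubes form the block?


Orthographic views of a solid rectangular block:
Front view 4 x 5 -> length = 4, height = 5
Side view 3 x 5 -> width = 3, height = 5 (consistent)
Top view 4 x 3 -> confirms length = 4, width = 3
The block is 4 x 3 x 5.
Total unit cubes = 4 * 3 * 5 = 60
60 unit cubes


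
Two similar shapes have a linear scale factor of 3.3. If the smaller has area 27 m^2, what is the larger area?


Linear scale factor k = 3.3
Original area = 27 m^2
Rule: under a linear scaling by k, areas scale by k^2.
k^2 = 3.3^2 = 10.89
New area = 27 * 10.89
New area = 294.03
294.03 m^2


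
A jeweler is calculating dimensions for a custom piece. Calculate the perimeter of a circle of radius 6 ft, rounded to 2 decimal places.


Shape: circle
Radius r = 6 ft
Formula: C = 2 * pi * r
C = 2 * pi * 6
C = 12 * pi
C = 37.7
37.7 ft


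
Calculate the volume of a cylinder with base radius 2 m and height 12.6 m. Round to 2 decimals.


Shape: cylinder
Radius r = 2 m, Height h = 12.6 m
Formula: V = pi * r^2 * h
r^2 = 4
V = pi * 4 * 12.6
V = 50.4 * pi
V = 158.34
158.34 m^3


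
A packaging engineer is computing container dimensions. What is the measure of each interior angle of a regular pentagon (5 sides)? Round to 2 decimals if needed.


Shape: regular pentagon (5 sides)
Formula: interior angle = (n - 2) * 180 / n
(n - 2) = 3
(n - 2) * 180 = 540
angle = 540 / 5
angle = 108
108 degrees


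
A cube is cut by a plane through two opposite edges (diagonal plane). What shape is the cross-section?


Solid: cube
Cutting plane: through two opposite edges (diagonal plane)
Visualize the intersection of the plane with the solid's surface.
The boundary of the cut region is a rectangle.
rectangle


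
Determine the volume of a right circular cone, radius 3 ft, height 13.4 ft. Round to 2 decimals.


Shape: cone
Radius r = 3 ft, Height h = 13.4 ft
Formula: V = (1/3) * pi * r^2 * h
r^2 = 9
pi * r^2 * h = pi * 9 * 13.4 = 120.6 * pi
V = 120.6 * pi / 3
V = 126.29
126.29 ft^3


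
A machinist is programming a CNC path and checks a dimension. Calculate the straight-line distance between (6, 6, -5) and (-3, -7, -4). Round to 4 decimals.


3D distance between two points
P1 = (6, 6, -5), P2 = (-3, -7, -4)
Formula: d = sqrt((x2-x1)^2 + (y2-y1)^2 + (z2-z1)^2)
dx = -3 - 6 = -9
dy = -7 - 6 = -13
dz = -4 - -5 = 1
dx^2 + dy^2 + dz^2 = 81 + 169 + 1 = 251
d = sqrt(251)
d = 15.843
15.843 units


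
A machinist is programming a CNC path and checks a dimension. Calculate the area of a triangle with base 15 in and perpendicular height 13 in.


Shape: triangle
Base b = 15 in, Height h = 13 in
Formula: A = (1/2) * b * h
A = 0.5 * 15 * 13
A = 0.5 * 195
A = 97.5
97.5 in^2


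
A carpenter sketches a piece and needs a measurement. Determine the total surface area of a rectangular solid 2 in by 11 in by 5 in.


Shape: rectangular prism
l = 2 in, w = 11 in, h = 5 in
Formula: SA = 2(lw + lh + wh)
lw = 22, lh = 10, wh = 55
lw + lh + wh = 87
SA = 2 * 87
SA = 174
174 in^2


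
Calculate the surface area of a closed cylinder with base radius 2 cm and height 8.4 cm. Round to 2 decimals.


Shape: closed cylinder
Radius r = 2 cm, Height h = 8.4 cm
Formula: SA = 2*pi*r^2 + 2*pi*r*h = 2*pi*r*(r + h)
r + h = 10.4
2 * r * (r + h) = 2 * 2 * 10.4 = 41.6
SA = 41.6 * pi
SA = 130.69
130.69 cm^2


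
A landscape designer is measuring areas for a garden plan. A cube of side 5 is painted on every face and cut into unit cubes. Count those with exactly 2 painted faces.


Large cube: 5 x 5 x 5, cut into unit cubes.
n = 5, so n - 2 = 3
Cubes with 2 painted faces lie along the edges, excluding corners.
A cube has 12 edges; each contributes (n - 2) = 3 such cubes.
Count = 12 * 3 = 36
36 unit cubes


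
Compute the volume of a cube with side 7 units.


Shape: cube
Side s = 7 units
Formula: V = s^3
V = 7 * 7 * 7
V = 49 * 7
V = 343
343 units^3


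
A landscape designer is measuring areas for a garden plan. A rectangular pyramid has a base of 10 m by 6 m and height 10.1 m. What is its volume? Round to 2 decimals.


Shape: rectangular pyramid
Base: 10 m x 6 m, Height h = 10.1 m
Formula: V = (1/3) * base_area * h
base_area = 10 * 6 = 60
base_area * h = 60 * 10.1 = 606
V = 606 / 3
V = 202
202 m^3


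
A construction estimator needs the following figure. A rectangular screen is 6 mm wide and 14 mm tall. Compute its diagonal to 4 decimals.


Shape: rectangle (diagonal via Pythagoras)
Sides: 6 mm and 14 mm
Formula: d = sqrt(l^2 + w^2)
l^2 = 36, w^2 = 196
l^2 + w^2 = 232
d = sqrt(232)
d = 15.2315
15.2315 mm


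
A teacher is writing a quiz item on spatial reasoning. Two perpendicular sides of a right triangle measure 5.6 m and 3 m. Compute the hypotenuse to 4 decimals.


Shape: right triangle
Legs a = 5.6 m, b = 3 m
Formula: c = sqrt(a^2 + b^2)
a^2 = 31.36, b^2 = 9
a^2 + b^2 = 40.36
c = sqrt(40.36)
c = 6.353
6.353 m


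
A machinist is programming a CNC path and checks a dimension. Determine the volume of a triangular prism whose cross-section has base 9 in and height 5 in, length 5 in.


Shape: triangular prism
Triangle base = 9 in, triangle height = 5 in, prism length L = 5 in
Formula: V = (1/2 * b * h_tri) * L
Cross-section area = 0.5 * 9 * 5 = 22.5
V = 22.5 * 5
V = 112.5
112.5 in^3


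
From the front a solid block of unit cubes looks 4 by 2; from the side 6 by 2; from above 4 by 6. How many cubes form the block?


Orthographic views of a solid rectangular block:
Front view 4 x 2 -> length = 4, height = 2
Side view 6 x 2 -> width = 6, height = 2 (consistent)
Top view 4 x 6 -> confirms length = 4, width = 6
The block is 4 x 6 x 2.
Total unit cubes = 4 * 6 * 2 = 48
48 unit cubes


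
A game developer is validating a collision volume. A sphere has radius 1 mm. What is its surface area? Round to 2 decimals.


Shape: sphere
Radius r = 1 mm
Formula: SA = 4 * pi * r^2
r^2 = 1
SA = 4 * pi * 1
SA = 4 * pi
SA = 12.57
12.57 mm^2


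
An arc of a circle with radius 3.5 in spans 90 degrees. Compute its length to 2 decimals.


Shape: circular arc
Radius r = 3.5 in, Angle = 90 degrees
Formula: L = (angle/360) * 2 * pi * r
2 * pi * r = 7 * pi
L = (90/360) * 7 * pi
L = 1.75 * pi
L = 5.5
5.5 in


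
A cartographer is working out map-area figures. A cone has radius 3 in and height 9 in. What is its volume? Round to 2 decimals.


Shape: cone
Radius r = 3 in, Height h = 9 in
Formula: V = (1/3) * pi * r^2 * h
r^2 = 9
pi * r^2 * h = pi * 9 * 9 = 81 * pi
V = 81 * pi / 3
V = 84.82
84.82 in^3


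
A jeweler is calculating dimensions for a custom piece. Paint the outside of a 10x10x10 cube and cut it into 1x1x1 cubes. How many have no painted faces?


Large cube: 10 x 10 x 10, cut into unit cubes.
n = 10, so n - 2 = 8
Unpainted cubes form the interior (n - 2)^3 block.
(n - 2)^3 = 8^3 = 512
512 unit cubes


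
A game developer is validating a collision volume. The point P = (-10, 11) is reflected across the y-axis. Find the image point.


Transformation: reflection
Original point: (-10, 11)
Rule for reflection over the y-axis: (x, y) -> (-x, y)
Apply: (-10, 11) -> (10, 11)
(10, 11)


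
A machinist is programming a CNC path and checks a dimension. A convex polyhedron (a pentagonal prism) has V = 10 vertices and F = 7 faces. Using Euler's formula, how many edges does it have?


Polyhedron: pentagonal prism
Euler's formula for convex polyhedra: V - E + F = 2
Given: V = 10 vertices and F = 7 faces
Solve for E:
E = V + F - 2 = 10 + 7 - 2 = 15
15 edges


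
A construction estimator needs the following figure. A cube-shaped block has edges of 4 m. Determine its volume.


Shape: cube
Side s = 4 m
Formula: V = s^3
V = 4 * 4 * 4
V = 16 * 4
V = 64
64 m^3


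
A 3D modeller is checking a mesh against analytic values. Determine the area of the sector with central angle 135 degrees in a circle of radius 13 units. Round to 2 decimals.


Shape: circular sector
Radius r = 13 units, Angle = 135 degrees
Formula: A = (angle/360) * pi * r^2
r^2 = 169
Fraction of circle = 135/360
A = (135/360) * pi * 169
A = 63.375 * pi
A = 199.1
199.1 units^2


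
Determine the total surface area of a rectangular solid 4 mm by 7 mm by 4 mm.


Shape: rectangular prism
l = 4 mm, w = 7 mm, h = 4 mm
Formula: SA = 2(lw + lh + wh)
lw = 28, lh = 16, wh = 28
lw + lh + wh = 72
SA = 2 * 72
SA = 144
144 mm^2


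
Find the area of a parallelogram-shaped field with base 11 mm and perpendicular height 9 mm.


Shape: parallelogram
Base b = 11 mm, Height h = 9 mm
Formula: A = b * h
A = 11 * 9
A = 99
99 mm^2


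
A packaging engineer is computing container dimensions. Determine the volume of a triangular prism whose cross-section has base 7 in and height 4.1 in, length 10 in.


Shape: triangular prism
Triangle base = 7 in, triangle height = 4.1 in, prism length L = 10 in
Formula: V = (1/2 * b * h_tri) * L
Cross-section area = 0.5 * 7 * 4.1 = 14.35
V = 14.35 * 10
V = 143.5
143.5 in^3


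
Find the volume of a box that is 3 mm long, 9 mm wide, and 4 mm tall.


Shape: rectangular prism
l = 3 mm, w = 9 mm, h = 4 mm
Formula: V = l * w * h
V = 3 * 9 * 4
V = 27 * 4
V = 108
108 mm^3


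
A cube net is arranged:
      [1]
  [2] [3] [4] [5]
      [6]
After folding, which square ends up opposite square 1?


Net: cross layout. Take square 3 as the base (bottom).
Fold the four squares in the horizontal row up around 3: 2 -> left, 4 -> right, 5 wraps to the top.
Fold 1 and 6 up from 3: 1 -> back, 6 -> front.
Opposite pairs are therefore: (1, 6), (2, 4), (3, 5).
Face 1 is opposite face 6.
face 6


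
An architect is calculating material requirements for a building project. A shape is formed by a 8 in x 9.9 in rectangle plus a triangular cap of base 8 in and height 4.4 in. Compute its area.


Composite shape: rectangle + triangle
Rectangle area = 8 * 9.9 = 79.2
Triangle area = 0.5 * 8 * 4.4 = 17.6
Total = 79.2 + 17.6
Total = 96.8
96.8 in^2


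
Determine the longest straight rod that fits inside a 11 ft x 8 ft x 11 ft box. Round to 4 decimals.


Shape: rectangular box (space diagonal)
l = 11 ft, w = 8 ft, h = 11 ft
Visualize: the diagonal of the base, then a right triangle with that diagonal and the height.
Formula: d = sqrt(l^2 + w^2 + h^2)
l^2 + w^2 + h^2 = 121 + 64 + 121 = 306
d = sqrt(306)
d = 17.4929
17.4929 ft


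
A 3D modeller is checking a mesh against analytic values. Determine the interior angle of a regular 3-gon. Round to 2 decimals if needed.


Shape: regular triangle (3 sides)
Formula: interior angle = (n - 2) * 180 / n
(n - 2) = 1
(n - 2) * 180 = 180
angle = 180 / 3
angle = 60
60 degrees


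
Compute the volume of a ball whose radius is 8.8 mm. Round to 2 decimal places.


Shape: sphere
Radius r = 8.8 mm
Formula: V = (4/3) * pi * r^3
r^3 = 681.472
(4/3) * 681.472 = 908.629333
V = 908.629333 * pi
V = 2854.54
2854.54 mm^3


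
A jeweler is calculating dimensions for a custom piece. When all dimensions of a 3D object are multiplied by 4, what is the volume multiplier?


Linear scale factor k = 4
Rule: under a linear scaling by k, volumes scale by k^3.
k^3 = 4 * 4 * 4
k^3 = 16 * 4
k^3 = 64
Volume scales by a factor of 64.
64 (dimensionless)


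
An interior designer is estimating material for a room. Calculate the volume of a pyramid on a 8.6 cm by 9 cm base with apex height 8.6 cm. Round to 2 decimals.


Shape: rectangular pyramid
Base: 8.6 cm x 9 cm, Height h = 8.6 cm
Formula: V = (1/3) * base_area * h
base_area = 8.6 * 9 = 77.4
base_area * h = 77.4 * 8.6 = 665.64
V = 665.64 / 3
V = 221.88
221.88 cm^3


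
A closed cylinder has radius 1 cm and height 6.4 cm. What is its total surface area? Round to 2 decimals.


Shape: closed cylinder
Radius r = 1 cm, Height h = 6.4 cm
Formula: SA = 2*pi*r^2 + 2*pi*r*h = 2*pi*r*(r + h)
r + h = 7.4
2 * r * (r + h) = 2 * 1 * 7.4 = 14.8
SA = 14.8 * pi
SA = 46.5
46.5 cm^2


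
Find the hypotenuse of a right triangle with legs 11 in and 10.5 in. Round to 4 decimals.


Shape: right triangle
Legs a = 11 in, b = 10.5 in
Formula: c = sqrt(a^2 + b^2)
a^2 = 121, b^2 = 110.25
a^2 + b^2 = 231.25
c = sqrt(231.25)
c = 15.2069
15.2069 in


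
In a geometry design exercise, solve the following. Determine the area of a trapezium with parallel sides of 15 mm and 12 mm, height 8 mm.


Shape: trapezoid
Parallel sides a = 15 mm, b = 12 mm; Height h = 8 mm
Formula: A = (a + b) * h / 2
a + b = 15 + 12 = 27
A = 27 * 8 / 2
A = 216 / 2
A = 108
108 mm^2


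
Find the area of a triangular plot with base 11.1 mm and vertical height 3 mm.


Shape: triangle
Base b = 11.1 mm, Height h = 3 mm
Formula: A = (1/2) * b * h
A = 0.5 * 11.1 * 3
A = 0.5 * 33.3
A = 16.65
16.65 mm^2


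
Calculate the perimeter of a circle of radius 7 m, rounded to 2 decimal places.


Shape: circle
Radius r = 7 m
Formula: C = 2 * pi * r
C = 2 * pi * 7
C = 14 * pi
C = 43.98
43.98 m


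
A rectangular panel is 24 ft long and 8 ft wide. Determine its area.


Shape: rectangle
Length l = 24 ft, Width w = 8 ft
Formula: A = l * w
A = 24 * 8
A = 192
192 ft^2


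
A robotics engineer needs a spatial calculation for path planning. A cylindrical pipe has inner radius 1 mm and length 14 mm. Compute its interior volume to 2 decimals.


Shape: cylinder
Radius r = 1 mm, Height h = 14 mm
Formula: V = pi * r^2 * h
r^2 = 1
V = pi * 1 * 14
V = 14 * pi
V = 43.98
43.98 mm^3


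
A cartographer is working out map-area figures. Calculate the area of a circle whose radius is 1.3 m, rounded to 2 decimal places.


Shape: circle
Radius r = 1.3 m
Formula: A = pi * r^2
r^2 = 1.3^2 = 1.69
A = pi * 1.69
A = 5.31
5.31 m^2


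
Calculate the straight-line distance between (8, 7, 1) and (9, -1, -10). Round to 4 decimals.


3D distance between two points
P1 = (8, 7, 1), P2 = (9, -1, -10)
Formula: d = sqrt((x2-x1)^2 + (y2-y1)^2 + (z2-z1)^2)
dx = 9 - 8 = 1
dy = -1 - 7 = -8
dz = -10 - 1 = -11
dx^2 + dy^2 + dz^2 = 1 + 64 + 121 = 186
d = sqrt(186)
d = 13.6382
13.6382 units


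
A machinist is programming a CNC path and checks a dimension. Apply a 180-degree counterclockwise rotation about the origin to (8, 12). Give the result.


Transformation: rotation about the origin
Original point: (8, 12)
Rule for 180 deg: (x, y) -> (-x, -y)
Apply: (8, 12) -> (-8, -12)
(-8, -12)


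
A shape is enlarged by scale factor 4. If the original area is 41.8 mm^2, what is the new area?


Linear scale factor k = 4
Original area = 41.8 mm^2
Rule: under a linear scaling by k, areas scale by k^2.
k^2 = 4^2 = 16
New area = 41.8 * 16
New area = 668.8
668.8 mm^2


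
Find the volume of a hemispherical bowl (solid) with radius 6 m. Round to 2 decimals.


Shape: hemisphere (half of a sphere)
Radius r = 6 m
Formula: V = (1/2) * (4/3) * pi * r^3 = (2/3) * pi * r^3
r^3 = 216
(2/3) * 216 = 144
V = 144 * pi
V = 452.39
452.39 m^3


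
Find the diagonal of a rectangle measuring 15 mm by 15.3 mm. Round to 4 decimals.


Shape: rectangle (diagonal via Pythagoras)
Sides: 15 mm and 15.3 mm
Formula: d = sqrt(l^2 + w^2)
l^2 = 225, w^2 = 234.09
l^2 + w^2 = 459.09
d = sqrt(459.09)
d = 21.4264
21.4264 mm


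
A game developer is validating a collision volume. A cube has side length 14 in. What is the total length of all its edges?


Shape: cube
Side s = 14 in
A cube has 12 edges, all equal.
Formula: total edge length = 12 * s
Total = 12 * 14
Total = 168
168 in


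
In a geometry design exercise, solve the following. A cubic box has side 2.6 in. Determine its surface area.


Shape: cube
Side s = 2.6 in
A cube has 6 square faces.
Formula: SA = 6 * s^2
s^2 = 6.76
SA = 6 * 6.76
SA = 40.56
40.56 in^2


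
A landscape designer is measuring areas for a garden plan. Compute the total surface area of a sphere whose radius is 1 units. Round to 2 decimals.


Shape: sphere
Radius r = 1 units
Formula: SA = 4 * pi * r^2
r^2 = 1
SA = 4 * pi * 1
SA = 4 * pi
SA = 12.57
12.57 units^2


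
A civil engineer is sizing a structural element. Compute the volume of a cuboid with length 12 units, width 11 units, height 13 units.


Shape: rectangular prism
l = 12 units, w = 11 units, h = 13 units
Formula: V = l * w * h
V = 12 * 11 * 13
V = 132 * 13
V = 1716
1716 units^3


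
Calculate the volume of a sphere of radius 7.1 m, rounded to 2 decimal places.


Shape: sphere
Radius r = 7.1 m
Formula: V = (4/3) * pi * r^3
r^3 = 357.911
(4/3) * 357.911 = 477.214667
V = 477.214667 * pi
V = 1499.21
1499.21 m^3


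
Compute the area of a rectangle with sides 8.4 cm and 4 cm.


Shape: rectangle
Length l = 8.4 cm, Width w = 4 cm
Formula: A = l * w
A = 8.4 * 4
A = 33.6
33.6 cm^2


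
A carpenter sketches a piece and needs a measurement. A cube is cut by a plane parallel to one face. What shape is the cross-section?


Solid: cube
Cutting plane: parallel to one face
Visualize the intersection of the plane with the solid's surface.
The boundary of the cut region is a square.
square


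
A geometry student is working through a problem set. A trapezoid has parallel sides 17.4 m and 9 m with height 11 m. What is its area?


Shape: trapezoid
Parallel sides a = 17.4 m, b = 9 m; Height h = 11 m
Formula: A = (a + b) * h / 2
a + b = 17.4 + 9 = 26.4
A = 26.4 * 11 / 2
A = 290.4 / 2
A = 145.2
145.2 m^2


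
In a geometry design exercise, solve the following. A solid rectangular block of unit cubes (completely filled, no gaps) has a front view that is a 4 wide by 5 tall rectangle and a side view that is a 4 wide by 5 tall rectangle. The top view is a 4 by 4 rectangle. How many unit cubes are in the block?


Orthographic views of a solid rectangular block:
Front view 4 x 5 -> length = 4, height = 5
Side view 4 x 5 -> width = 4, height = 5 (consistent)
Top view 4 x 4 -> confirms length = 4, width = 4
The block is 4 x 4 x 5.
Total unit cubes = 4 * 4 * 5 = 80
80 unit cubes


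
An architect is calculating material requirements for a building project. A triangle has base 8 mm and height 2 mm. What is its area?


Shape: triangle
Base b = 8 mm, Height h = 2 mm
Formula: A = (1/2) * b * h
A = 0.5 * 8 * 2
A = 0.5 * 16
A = 8
8 mm^2


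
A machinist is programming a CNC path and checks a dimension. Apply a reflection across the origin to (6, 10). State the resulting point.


Transformation: reflection
Original point: (6, 10)
Rule for reflection through the origin: (x, y) -> (-x, -y)
Apply: (6, 10) -> (-6, -10)
(-6, -10)


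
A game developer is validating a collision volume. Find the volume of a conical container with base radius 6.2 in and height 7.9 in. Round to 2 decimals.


Shape: cone
Radius r = 6.2 in, Height h = 7.9 in
Formula: V = (1/3) * pi * r^2 * h
r^2 = 38.44
pi * r^2 * h = pi * 38.44 * 7.9 = 303.676 * pi
V = 303.676 * pi / 3
V = 318.01
318.01 in^3


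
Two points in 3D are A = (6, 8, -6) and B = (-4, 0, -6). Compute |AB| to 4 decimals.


3D distance between two points
P1 = (6, 8, -6), P2 = (-4, 0, -6)
Formula: d = sqrt((x2-x1)^2 + (y2-y1)^2 + (z2-z1)^2)
dx = -4 - 6 = -10
dy = 0 - 8 = -8
dz = -6 - -6 = 0
dx^2 + dy^2 + dz^2 = 100 + 64 + 0 = 164
d = sqrt(164)
d = 12.8062
12.8062 units


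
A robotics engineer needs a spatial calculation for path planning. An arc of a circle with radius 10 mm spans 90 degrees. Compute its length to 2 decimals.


Shape: circular arc
Radius r = 10 mm, Angle = 90 degrees
Formula: L = (angle/360) * 2 * pi * r
2 * pi * r = 20 * pi
L = (90/360) * 20 * pi
L = 5 * pi
L = 15.71
15.71 mm


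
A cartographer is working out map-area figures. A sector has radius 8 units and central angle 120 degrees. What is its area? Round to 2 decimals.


Shape: circular sector
Radius r = 8 units, Angle = 120 degrees
Formula: A = (angle/360) * pi * r^2
r^2 = 64
Fraction of circle = 120/360
A = (120/360) * pi * 64
A = 21.333333 * pi
A = 67.02
67.02 units^2


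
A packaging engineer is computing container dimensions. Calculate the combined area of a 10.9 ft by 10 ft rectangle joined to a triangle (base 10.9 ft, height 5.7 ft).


Composite shape: rectangle + triangle
Rectangle area = 10.9 * 10 = 109
Triangle area = 0.5 * 10.9 * 5.7 = 31.065
Total = 109 + 31.065
Total = 140.065
140.065 ft^2


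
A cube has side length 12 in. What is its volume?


Shape: cube
Side s = 12 in
Formula: V = s^3
V = 12 * 12 * 12
V = 144 * 12
V = 1728
1728 in^3


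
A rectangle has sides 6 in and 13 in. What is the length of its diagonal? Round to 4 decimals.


Shape: rectangle (diagonal via Pythagoras)
Sides: 6 in and 13 in
Formula: d = sqrt(l^2 + w^2)
l^2 = 36, w^2 = 169
l^2 + w^2 = 205
d = sqrt(205)
d = 14.3178
14.3178 in


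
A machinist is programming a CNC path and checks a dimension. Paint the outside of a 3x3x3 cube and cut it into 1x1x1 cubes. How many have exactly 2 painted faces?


Large cube: 3 x 3 x 3, cut into unit cubes.
n = 3, so n - 2 = 1
Cubes with 2 painted faces lie along the edges, excluding corners.
A cube has 12 edges; each contributes (n - 2) = 1 such cubes.
Count = 12 * 1 = 12
12 unit cubes


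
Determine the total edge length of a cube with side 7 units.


Shape: cube
Side s = 7 units
A cube has 12 edges, all equal.
Formula: total edge length = 12 * s
Total = 12 * 7
Total = 84
84 units


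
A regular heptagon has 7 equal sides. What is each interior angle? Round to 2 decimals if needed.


Shape: regular heptagon (7 sides)
Formula: interior angle = (n - 2) * 180 / n
(n - 2) = 5
(n - 2) * 180 = 900
angle = 900 / 7
angle = 128.57
128.57 degrees


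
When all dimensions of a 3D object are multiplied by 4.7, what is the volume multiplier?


Linear scale factor k = 4.7
Rule: under a linear scaling by k, volumes scale by k^3.
k^3 = 4.7 * 4.7 * 4.7
k^3 = 22.09 * 4.7
k^3 = 103.823
Volume scales by a factor of 103.823.
103.823 (dimensionless)


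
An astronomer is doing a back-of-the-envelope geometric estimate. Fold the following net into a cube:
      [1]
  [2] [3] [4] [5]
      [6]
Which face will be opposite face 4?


Net: cross layout. Take square 3 as the base (bottom).
Fold the four squares in the horizontal row up around 3: 2 -> left, 4 -> right, 5 wraps to the top.
Fold 1 and 6 up from 3: 1 -> back, 6 -> front.
Opposite pairs are therefore: (1, 6), (2, 4), (3, 5).
Face 4 is opposite face 2.
face 2


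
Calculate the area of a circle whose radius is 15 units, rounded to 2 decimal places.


Shape: circle
Radius r = 15 units
Formula: A = pi * r^2
r^2 = 15^2 = 225
A = pi * 225
A = 706.86
706.86 units^2


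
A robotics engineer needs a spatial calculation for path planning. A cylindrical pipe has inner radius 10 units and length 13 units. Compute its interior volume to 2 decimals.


Shape: cylinder
Radius r = 10 units, Height h = 13 units
Formula: V = pi * r^2 * h
r^2 = 100
V = pi * 100 * 13
V = 1300 * pi
V = 4084.07
4084.07 units^3


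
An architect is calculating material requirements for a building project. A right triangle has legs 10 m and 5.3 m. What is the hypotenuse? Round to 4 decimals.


Shape: right triangle
Legs a = 10 m, b = 5.3 m
Formula: c = sqrt(a^2 + b^2)
a^2 = 100, b^2 = 28.09
a^2 + b^2 = 128.09
c = sqrt(128.09)
c = 11.3177
11.3177 m


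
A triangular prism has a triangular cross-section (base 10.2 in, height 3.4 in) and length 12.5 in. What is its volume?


Shape: triangular prism
Triangle base = 10.2 in, triangle height = 3.4 in, prism length L = 12.5 in
Formula: V = (1/2 * b * h_tri) * L
Cross-section area = 0.5 * 10.2 * 3.4 = 17.34
V = 17.34 * 12.5
V = 216.75
216.75 in^3


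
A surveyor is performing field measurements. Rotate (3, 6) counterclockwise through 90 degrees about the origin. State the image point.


Transformation: rotation about the origin
Original point: (3, 6)
Rule for 90 deg counterclockwise: (x, y) -> (-y, x)
Apply: (3, 6) -> (-6, 3)
(-6, 3)


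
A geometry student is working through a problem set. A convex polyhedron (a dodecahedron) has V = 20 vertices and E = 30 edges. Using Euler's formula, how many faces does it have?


Polyhedron: dodecahedron
Euler's formula for convex polyhedra: V - E + F = 2
Given: V = 20 vertices and E = 30 edges
Solve for F:
F = 2 + E - V = 2 + 30 - 20 = 12
12 faces


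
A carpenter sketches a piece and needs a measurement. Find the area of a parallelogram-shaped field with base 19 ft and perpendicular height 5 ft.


Shape: parallelogram
Base b = 19 ft, Height h = 5 ft
Formula: A = b * h
A = 19 * 5
A = 95
95 ft^2


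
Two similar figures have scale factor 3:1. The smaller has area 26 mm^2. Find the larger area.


Linear scale factor k = 3
Original area = 26 mm^2
Rule: under a linear scaling by k, areas scale by k^2.
k^2 = 3^2 = 9
New area = 26 * 9
New area = 234
234 mm^2


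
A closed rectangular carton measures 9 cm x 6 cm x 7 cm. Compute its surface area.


Shape: rectangular prism
l = 9 cm, w = 6 cm, h = 7 cm
Formula: SA = 2(lw + lh + wh)
lw = 54, lh = 63, wh = 42
lw + lh + wh = 159
SA = 2 * 159
SA = 318
318 cm^2


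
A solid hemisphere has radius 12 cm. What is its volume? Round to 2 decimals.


Shape: hemisphere (half of a sphere)
Radius r = 12 cm
Formula: V = (1/2) * (4/3) * pi * r^3 = (2/3) * pi * r^3
r^3 = 1728
(2/3) * 1728 = 1152
V = 1152 * pi
V = 3619.11
3619.11 cm^3


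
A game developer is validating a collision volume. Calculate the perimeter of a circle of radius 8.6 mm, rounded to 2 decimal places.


Shape: circle
Radius r = 8.6 mm
Formula: C = 2 * pi * r
C = 2 * pi * 8.6
C = 17.2 * pi
C = 54.04
54.04 mm


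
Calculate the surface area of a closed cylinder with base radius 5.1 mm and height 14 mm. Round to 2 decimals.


Shape: closed cylinder
Radius r = 5.1 mm, Height h = 14 mm
Formula: SA = 2*pi*r^2 + 2*pi*r*h = 2*pi*r*(r + h)
r + h = 19.1
2 * r * (r + h) = 2 * 5.1 * 19.1 = 194.82
SA = 194.82 * pi
SA = 612.05
612.05 mm^2


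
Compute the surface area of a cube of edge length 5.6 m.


Shape: cube
Side s = 5.6 m
A cube has 6 square faces.
Formula: SA = 6 * s^2
s^2 = 31.36
SA = 6 * 31.36
SA = 188.16
188.16 m^2


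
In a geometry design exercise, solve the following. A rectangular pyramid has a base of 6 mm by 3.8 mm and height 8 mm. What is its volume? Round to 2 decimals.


Shape: rectangular pyramid
Base: 6 mm x 3.8 mm, Height h = 8 mm
Formula: V = (1/3) * base_area * h
base_area = 6 * 3.8 = 22.8
base_area * h = 22.8 * 8 = 182.4
V = 182.4 / 3
V = 60.8
60.8 mm^3


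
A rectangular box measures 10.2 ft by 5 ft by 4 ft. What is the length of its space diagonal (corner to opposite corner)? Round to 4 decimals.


Shape: rectangular box (space diagonal)
l = 10.2 ft, w = 5 ft, h = 4 ft
Visualize: the diagonal of the base, then a right triangle with that diagonal and the height.
Formula: d = sqrt(l^2 + w^2 + h^2)
l^2 + w^2 + h^2 = 104.04 + 25 + 16 = 145.04
d = sqrt(145.04)
d = 12.0433
12.0433 ft


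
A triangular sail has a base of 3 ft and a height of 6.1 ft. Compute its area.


Shape: triangle
Base b = 3 ft, Height h = 6.1 ft
Formula: A = (1/2) * b * h
A = 0.5 * 3 * 6.1
A = 0.5 * 18.3
A = 9.15
9.15 ft^2


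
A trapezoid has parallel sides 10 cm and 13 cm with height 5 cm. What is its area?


Shape: trapezoid
Parallel sides a = 10 cm, b = 13 cm; Height h = 5 cm
Formula: A = (a + b) * h / 2
a + b = 10 + 13 = 23
A = 23 * 5 / 2
A = 115 / 2
A = 57.5
57.5 cm^2


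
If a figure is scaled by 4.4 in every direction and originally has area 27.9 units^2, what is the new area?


Linear scale factor k = 4.4
Original area = 27.9 units^2
Rule: under a linear scaling by k, areas scale by k^2.
k^2 = 4.4^2 = 19.36
New area = 27.9 * 19.36
New area = 540.144
540.144 units^2


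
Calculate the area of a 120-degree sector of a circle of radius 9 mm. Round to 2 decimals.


Shape: circular sector
Radius r = 9 mm, Angle = 120 degrees
Formula: A = (angle/360) * pi * r^2
r^2 = 81
Fraction of circle = 120/360
A = (120/360) * pi * 81
A = 27 * pi
A = 84.82
84.82 mm^2


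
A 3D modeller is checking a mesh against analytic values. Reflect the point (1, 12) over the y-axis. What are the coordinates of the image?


Transformation: reflection
Original point: (1, 12)
Rule for reflection over the y-axis: (x, y) -> (-x, y)
Apply: (1, 12) -> (-1, 12)
(-1, 12)


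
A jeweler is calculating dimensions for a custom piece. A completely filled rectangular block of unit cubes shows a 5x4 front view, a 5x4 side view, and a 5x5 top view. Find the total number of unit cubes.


Orthographic views of a solid rectangular block:
Front view 5 x 4 -> length = 5, height = 4
Side view 5 x 4 -> width = 5, height = 4 (consistent)
Top view 5 x 5 -> confirms length = 5, width = 5
The block is 5 x 5 x 4.
Total unit cubes = 5 * 5 * 4 = 100
100 unit cubes


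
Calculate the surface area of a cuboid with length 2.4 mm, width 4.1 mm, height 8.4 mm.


Shape: rectangular prism
l = 2.4 mm, w = 4.1 mm, h = 8.4 mm
Formula: SA = 2(lw + lh + wh)
lw = 9.84, lh = 20.16, wh = 34.44
lw + lh + wh = 64.44
SA = 2 * 64.44
SA = 128.88
128.88 mm^2


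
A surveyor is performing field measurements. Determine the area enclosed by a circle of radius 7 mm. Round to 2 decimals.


Shape: circle
Radius r = 7 mm
Formula: A = pi * r^2
r^2 = 7^2 = 49
A = pi * 49
A = 153.94
153.94 mm^2


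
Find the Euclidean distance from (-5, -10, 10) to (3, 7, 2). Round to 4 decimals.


3D distance between two points
P1 = (-5, -10, 10), P2 = (3, 7, 2)
Formula: d = sqrt((x2-x1)^2 + (y2-y1)^2 + (z2-z1)^2)
dx = 3 - -5 = 8
dy = 7 - -10 = 17
dz = 2 - 10 = -8
dx^2 + dy^2 + dz^2 = 64 + 289 + 64 = 417
d = sqrt(417)
d = 20.4206
20.4206 units


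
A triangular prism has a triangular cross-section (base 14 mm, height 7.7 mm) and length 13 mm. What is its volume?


Shape: triangular prism
Triangle base = 14 mm, triangle height = 7.7 mm, prism length L = 13 mm
Formula: V = (1/2 * b * h_tri) * L
Cross-section area = 0.5 * 14 * 7.7 = 53.9
V = 53.9 * 13
V = 700.7
700.7 mm^3


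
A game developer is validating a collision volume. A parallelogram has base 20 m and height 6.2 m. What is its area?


Shape: parallelogram
Base b = 20 m, Height h = 6.2 m
Formula: A = b * h
A = 20 * 6.2
A = 124
124 m^2


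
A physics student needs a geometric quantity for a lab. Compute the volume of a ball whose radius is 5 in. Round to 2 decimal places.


Shape: sphere
Radius r = 5 in
Formula: V = (4/3) * pi * r^3
r^3 = 125
(4/3) * 125 = 166.666667
V = 166.666667 * pi
V = 523.6
523.6 in^3


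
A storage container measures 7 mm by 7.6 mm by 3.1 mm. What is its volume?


Shape: rectangular prism
l = 7 mm, w = 7.6 mm, h = 3.1 mm
Formula: V = l * w * h
V = 7 * 7.6 * 3.1
V = 53.2 * 3.1
V = 164.92
164.92 mm^3


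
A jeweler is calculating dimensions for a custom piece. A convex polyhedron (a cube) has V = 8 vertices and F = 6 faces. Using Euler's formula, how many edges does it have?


Polyhedron: cube
Euler's formula for convex polyhedra: V - E + F = 2
Given: V = 8 vertices and F = 6 faces
Solve for E:
E = V + F - 2 = 8 + 6 - 2 = 12
12 edges


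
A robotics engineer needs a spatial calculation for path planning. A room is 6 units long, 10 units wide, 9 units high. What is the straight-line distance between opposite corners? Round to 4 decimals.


Shape: rectangular box (space diagonal)
l = 6 units, w = 10 units, h = 9 units
Visualize: the diagonal of the base, then a right triangle with that diagonal and the height.
Formula: d = sqrt(l^2 + w^2 + h^2)
l^2 + w^2 + h^2 = 36 + 100 + 81 = 217
d = sqrt(217)
d = 14.7309
14.7309 units


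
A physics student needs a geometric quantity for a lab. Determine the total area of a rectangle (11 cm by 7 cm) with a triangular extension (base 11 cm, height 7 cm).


Composite shape: rectangle + triangle
Rectangle area = 11 * 7 = 77
Triangle area = 0.5 * 11 * 7 = 38.5
Total = 77 + 38.5
Total = 115.5
115.5 cm^2


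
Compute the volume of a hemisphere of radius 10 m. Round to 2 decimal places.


Shape: hemisphere (half of a sphere)
Radius r = 10 m
Formula: V = (1/2) * (4/3) * pi * r^3 = (2/3) * pi * r^3
r^3 = 1000
(2/3) * 1000 = 666.666667
V = 666.666667 * pi
V = 2094.4
2094.4 m^3


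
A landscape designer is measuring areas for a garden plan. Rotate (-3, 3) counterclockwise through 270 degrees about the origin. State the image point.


Transformation: rotation about the origin
Original point: (-3, 3)
Rule for 270 deg counterclockwise: (x, y) -> (y, -x)
Apply: (-3, 3) -> (3, 3)
(3, 3)


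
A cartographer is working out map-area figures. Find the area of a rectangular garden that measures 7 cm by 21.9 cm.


Shape: rectangle
Length l = 7 cm, Width w = 21.9 cm
Formula: A = l * w
A = 7 * 21.9
A = 153.3
153.3 cm^2


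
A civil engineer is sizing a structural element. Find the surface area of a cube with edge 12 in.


Shape: cube
Side s = 12 in
A cube has 6 square faces.
Formula: SA = 6 * s^2
s^2 = 144
SA = 6 * 144
SA = 864
864 in^2


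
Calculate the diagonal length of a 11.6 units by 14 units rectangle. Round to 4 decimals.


Shape: rectangle (diagonal via Pythagoras)
Sides: 11.6 units and 14 units
Formula: d = sqrt(l^2 + w^2)
l^2 = 134.56, w^2 = 196
l^2 + w^2 = 330.56
d = sqrt(330.56)
d = 18.1813
18.1813 units


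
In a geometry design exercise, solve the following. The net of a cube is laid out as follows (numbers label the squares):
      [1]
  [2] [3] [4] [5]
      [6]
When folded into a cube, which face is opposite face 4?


Net: cross layout. Take square 3 as the base (bottom).
Fold the four squares in the horizontal row up around 3: 2 -> left, 4 -> right, 5 wraps to the top.
Fold 1 and 6 up from 3: 1 -> back, 6 -> front.
Opposite pairs are therefore: (1, 6), (2, 4), (3, 5).
Face 4 is opposite face 2.
face 2


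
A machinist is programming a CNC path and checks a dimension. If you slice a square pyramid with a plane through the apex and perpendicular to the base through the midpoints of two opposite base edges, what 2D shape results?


Solid: square pyramid
Cutting plane: through the apex and perpendicular to the base through the midpoints of two opposite base edges
Visualize the intersection of the plane with the solid's surface.
The boundary of the cut region is a isosceles triangle.
isosceles triangle


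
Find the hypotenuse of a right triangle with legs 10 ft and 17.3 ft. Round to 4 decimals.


Shape: right triangle
Legs a = 10 ft, b = 17.3 ft
Formula: c = sqrt(a^2 + b^2)
a^2 = 100, b^2 = 299.29
a^2 + b^2 = 399.29
c = sqrt(399.29)
c = 19.9822
19.9822 ft
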